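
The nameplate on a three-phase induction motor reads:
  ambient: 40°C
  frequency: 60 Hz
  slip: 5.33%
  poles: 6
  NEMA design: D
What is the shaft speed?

1136 rpm

n_s = 120f/p = 120×60/6 = 1200 rpm
n = n_s(1 − s) = 1200 × (1 − 0.0533) = 1136 rpm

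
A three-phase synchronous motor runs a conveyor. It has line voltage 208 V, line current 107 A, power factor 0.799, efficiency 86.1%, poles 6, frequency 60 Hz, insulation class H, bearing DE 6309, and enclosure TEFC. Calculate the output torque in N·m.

211 N·m

P_in = √3·V·I·cosφ = 1.732 × 208 × 107 × 0.799 = 30799 W
P_out = η·P_in = 0.861 × 30799 = 26518 W
n = n_s = 120×60/6 = 1200 rpm (synchronous)
ω = 2π×1200/60 = 125.7 rad/s
τ = P_out/ω = 26518/125.7 = 211 N·m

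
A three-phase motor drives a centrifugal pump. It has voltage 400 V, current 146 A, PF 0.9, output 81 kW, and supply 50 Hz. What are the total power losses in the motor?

10000 W

P_in = √3·V·I·cosφ = 1.732×400×146×0.9 = 91034 W
P_out = 81000 W
Losses = P_in − P_out = 91034 − 81000 = 10034 W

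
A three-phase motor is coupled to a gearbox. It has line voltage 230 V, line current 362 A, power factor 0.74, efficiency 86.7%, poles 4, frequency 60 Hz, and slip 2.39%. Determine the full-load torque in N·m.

P_in = √3·V·I·cosφ = 1.732 × 230 × 362 × 0.74 = 106713 W
P_out = η·P_in = 0.867 × 106713 = 92520 W
n_s = 120×60/4 = 1800 rpm; n = 1800×(1−0.0239) = 1757 rpm
ω = 2π×1757/60 = 184 rad/s
τ = P_out/ω = 92520/184 = 503 N·m

503 N·m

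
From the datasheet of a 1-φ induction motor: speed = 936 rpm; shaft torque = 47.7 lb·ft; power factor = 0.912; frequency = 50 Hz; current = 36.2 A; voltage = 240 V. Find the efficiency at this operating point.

τ = 47.7 lb·ft × 1.356 = 64.68 N·m
ω = 2π × 936/60 = 98.02 rad/s; P_out = τω = 64.68 × 98.02 = 6340 W
P_in = V·I·cosφ = 240 × 36.2 × 0.912 = 7923 W
η = P_out / P_in = 6340 / 7923 = 0.800 = 80.0%

80.0 %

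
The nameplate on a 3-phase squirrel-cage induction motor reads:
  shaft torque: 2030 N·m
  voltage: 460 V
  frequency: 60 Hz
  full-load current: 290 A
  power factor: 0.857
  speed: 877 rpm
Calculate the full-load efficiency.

94.2 %

ω = 2π × 877/60 = 91.84 rad/s; P_out = τω = 2030 × 91.84 = 186435 W
P_in = √3·V_L·I_L·cosφ = 1.732 × 460 × 290 × 0.857 = 198009 W
η = P_out / P_in = 186435 / 198009 = 0.942 = 94.2%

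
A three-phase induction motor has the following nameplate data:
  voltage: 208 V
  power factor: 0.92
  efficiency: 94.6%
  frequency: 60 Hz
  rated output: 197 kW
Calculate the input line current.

P_out = 197 kW = 197000 W
P_in = P_out / η = 197000 / 0.946 = 208245 W
I_L = P_in / (√3·V_L·cosφ) = 208245 / (1.732 × 208 × 0.92) = 628 A

628 A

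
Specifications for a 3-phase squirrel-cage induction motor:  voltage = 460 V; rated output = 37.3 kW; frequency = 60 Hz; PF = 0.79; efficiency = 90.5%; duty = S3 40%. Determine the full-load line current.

65.5 A

P_out = 37.3 kW = 37300 W
P_in = P_out / η = 37300 / 0.905 = 41215 W
I_L = P_in / (√3·V_L·cosφ) = 41215 / (1.732 × 460 × 0.79) = 65.5 A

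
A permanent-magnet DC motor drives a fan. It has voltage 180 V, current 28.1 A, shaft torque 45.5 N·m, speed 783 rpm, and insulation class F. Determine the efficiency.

73.8 %

ω = 2π × 783/60 = 82 rad/s; P_out = τω = 45.5 × 82 = 3731 W
P_in = V·I = 180 × 28.1 = 5058 W
η = P_out / P_in = 3731 / 5058 = 0.738 = 73.8%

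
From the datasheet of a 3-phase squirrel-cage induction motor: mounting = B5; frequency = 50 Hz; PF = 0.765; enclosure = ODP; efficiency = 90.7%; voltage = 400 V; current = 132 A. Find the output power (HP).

P_in = √3·V·I·cosφ = 1.732 × 400 × 132 × 0.765 = 69959 W
P_out = η·P_in = 0.907 × 69959 = 63453 W
= 63453/746 = 85.1 HP

85.1 HP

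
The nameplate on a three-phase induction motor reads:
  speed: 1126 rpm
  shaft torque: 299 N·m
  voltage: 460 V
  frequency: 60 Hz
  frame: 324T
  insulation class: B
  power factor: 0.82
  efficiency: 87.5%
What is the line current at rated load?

61.7 A

ω = 2π×1126/60 = 117.9 rad/s; P_out = τω = 299 × 117.9 = 35252 W
P_in = P_out / η = 35252 / 0.875 = 40288 W
I_L = P_in / (√3·V_L·cosφ) = 40288 / (1.732 × 460 × 0.82) = 61.7 A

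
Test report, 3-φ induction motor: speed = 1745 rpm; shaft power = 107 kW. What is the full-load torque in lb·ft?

ω = 2π × 1745/60 = 182.7 rad/s
τ = P/ω = 107000/182.7 = 585.7 N·m
In lb·ft: 585.7/1.356 = 432 lb·ft

432 lb·ft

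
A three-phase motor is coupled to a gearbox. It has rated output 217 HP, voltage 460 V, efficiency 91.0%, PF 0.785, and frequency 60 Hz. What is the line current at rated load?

284 A

P_out = 217 × 746 = 161882 W
P_in = P_out / η = 161882 / 0.910 = 177892 W
I_L = P_in / (√3·V_L·cosφ) = 177892 / (1.732 × 460 × 0.785) = 284 A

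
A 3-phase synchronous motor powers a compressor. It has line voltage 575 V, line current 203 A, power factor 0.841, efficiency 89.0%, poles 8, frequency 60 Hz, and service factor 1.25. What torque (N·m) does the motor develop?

P_in = √3·V·I·cosφ = 1.732 × 575 × 203 × 0.841 = 170023 W
P_out = η·P_in = 0.89 × 170023 = 151320 W
n = n_s = 120×60/8 = 900 rpm (synchronous)
ω = 2π×900/60 = 94.25 rad/s
τ = P_out/ω = 151320/94.25 = 1610 N·m

1610 N·m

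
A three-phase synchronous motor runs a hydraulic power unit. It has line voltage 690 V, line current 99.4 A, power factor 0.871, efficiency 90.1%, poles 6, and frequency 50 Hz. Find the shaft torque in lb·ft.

657 lb·ft

P_in = √3·V·I·cosφ = 1.732 × 690 × 99.4 × 0.871 = 103467 W
P_out = η·P_in = 0.901 × 103467 = 93224 W
n = n_s = 120×50/6 = 1000 rpm (synchronous)
ω = 2π×1000/60 = 104.7 rad/s
τ = P_out/ω = 93224/104.7 = 890.4 N·m
In lb·ft: 890.4/1.356 = 657 lb·ft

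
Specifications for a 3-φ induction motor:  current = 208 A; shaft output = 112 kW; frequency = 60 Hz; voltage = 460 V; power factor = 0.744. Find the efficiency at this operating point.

P_out = 112 kW = 112000 W
P_in = √3·V_L·I_L·cosφ = 1.732 × 460 × 208 × 0.744 = 123294 W
η = P_out / P_in = 112000 / 123294 = 0.908 = 90.8%

90.8 %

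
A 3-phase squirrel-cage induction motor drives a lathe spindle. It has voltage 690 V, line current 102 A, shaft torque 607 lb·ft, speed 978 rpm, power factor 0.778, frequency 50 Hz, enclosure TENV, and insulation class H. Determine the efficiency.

τ = 607 lb·ft × 1.356 = 823.1 N·m
ω = 2π × 978/60 = 102.4 rad/s; P_out = τω = 823.1 × 102.4 = 84285 W
P_in = √3·V_L·I_L·cosφ = 1.732 × 690 × 102 × 0.778 = 94837 W
η = P_out / P_in = 84285 / 94837 = 0.889 = 88.9%

88.9 %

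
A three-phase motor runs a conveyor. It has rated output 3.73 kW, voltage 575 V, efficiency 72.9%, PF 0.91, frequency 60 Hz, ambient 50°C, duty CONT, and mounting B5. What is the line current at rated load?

P_out = 3.73 kW = 3730 W
P_in = P_out / η = 3730 / 0.729 = 5117 W
I_L = P_in / (√3·V_L·cosφ) = 5117 / (1.732 × 575 × 0.91) = 5.65 A

5.65 A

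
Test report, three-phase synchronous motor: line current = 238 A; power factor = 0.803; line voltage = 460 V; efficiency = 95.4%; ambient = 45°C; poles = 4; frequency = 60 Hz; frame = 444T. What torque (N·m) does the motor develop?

P_in = √3·V·I·cosφ = 1.732 × 460 × 238 × 0.803 = 152264 W
P_out = η·P_in = 0.954 × 152264 = 145260 W
n = n_s = 120×60/4 = 1800 rpm (synchronous)
ω = 2π×1800/60 = 188.5 rad/s
τ = P_out/ω = 145260/188.5 = 771 N·m

771 N·m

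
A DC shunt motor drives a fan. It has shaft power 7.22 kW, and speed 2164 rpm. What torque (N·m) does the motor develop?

31.9 N·m

ω = 2π × 2164/60 = 226.6 rad/s
τ = P/ω = 7220/226.6 = 31.9 N·m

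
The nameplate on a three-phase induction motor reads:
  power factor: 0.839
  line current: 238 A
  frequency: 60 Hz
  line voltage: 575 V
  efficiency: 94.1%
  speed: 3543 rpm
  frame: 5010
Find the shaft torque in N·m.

504 N·m

P_in = √3·V·I·cosφ = 1.732 × 575 × 238 × 0.839 = 198863 W
P_out = η·P_in = 0.941 × 198863 = 187130 W
n = 3543 rpm
ω = 2π×3543/60 = 371 rad/s
τ = P_out/ω = 187130/371 = 504 N·m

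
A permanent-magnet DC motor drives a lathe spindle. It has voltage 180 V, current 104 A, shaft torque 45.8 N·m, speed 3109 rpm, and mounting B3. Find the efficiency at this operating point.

79.7 %

ω = 2π × 3109/60 = 325.6 rad/s; P_out = τω = 45.8 × 325.6 = 14912 W
P_in = V·I = 180 × 104 = 18720 W
η = P_out / P_in = 14912 / 18720 = 0.797 = 79.7%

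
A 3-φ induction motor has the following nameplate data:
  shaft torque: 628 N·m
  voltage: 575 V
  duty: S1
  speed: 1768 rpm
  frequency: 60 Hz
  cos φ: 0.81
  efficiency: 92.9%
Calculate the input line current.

155 A

ω = 2π×1768/60 = 185.1 rad/s; P_out = τω = 628 × 185.1 = 116243 W
P_in = P_out / η = 116243 / 0.929 = 125127 W
I_L = P_in / (√3·V_L·cosφ) = 125127 / (1.732 × 575 × 0.81) = 155 A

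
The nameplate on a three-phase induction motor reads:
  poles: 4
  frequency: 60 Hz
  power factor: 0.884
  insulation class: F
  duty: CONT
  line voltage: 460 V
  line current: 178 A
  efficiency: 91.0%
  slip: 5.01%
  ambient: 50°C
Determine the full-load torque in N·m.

637 N·m

P_in = √3·V·I·cosφ = 1.732 × 460 × 178 × 0.884 = 125365 W
P_out = η·P_in = 0.91 × 125365 = 114082 W
n_s = 120×60/4 = 1800 rpm; n = 1800×(1−0.0501) = 1710 rpm
ω = 2π×1710/60 = 179.1 rad/s
τ = P_out/ω = 114082/179.1 = 637 N·m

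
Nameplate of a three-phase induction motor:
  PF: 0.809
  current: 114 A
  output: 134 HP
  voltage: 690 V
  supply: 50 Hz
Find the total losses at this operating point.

P_in = √3·V·I·cosφ = 1.732×690×114×0.809 = 110217 W
P_out = 134×746 = 99964 W
Losses = P_in − P_out = 110217 − 99964 = 10253 W

10.3 kW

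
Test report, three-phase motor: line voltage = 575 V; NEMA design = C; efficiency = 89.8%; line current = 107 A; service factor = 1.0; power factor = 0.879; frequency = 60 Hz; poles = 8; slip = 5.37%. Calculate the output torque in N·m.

943 N·m

P_in = √3·V·I·cosφ = 1.732 × 575 × 107 × 0.879 = 93667 W
P_out = η·P_in = 0.898 × 93667 = 84113 W
n_s = 120×60/8 = 900 rpm; n = 900×(1−0.0537) = 852 rpm
ω = 2π×852/60 = 89.22 rad/s
τ = P_out/ω = 84113/89.22 = 943 N·m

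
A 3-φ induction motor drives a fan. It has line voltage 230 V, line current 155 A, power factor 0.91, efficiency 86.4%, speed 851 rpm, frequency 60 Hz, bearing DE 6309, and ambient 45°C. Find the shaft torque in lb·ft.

402 lb·ft

P_in = √3·V·I·cosφ = 1.732 × 230 × 155 × 0.91 = 56189 W
P_out = η·P_in = 0.864 × 56189 = 48547 W
n = 851 rpm
ω = 2π×851/60 = 89.12 rad/s
τ = P_out/ω = 48547/89.12 = 544.7 N·m
In lb·ft: 544.7/1.356 = 402 lb·ft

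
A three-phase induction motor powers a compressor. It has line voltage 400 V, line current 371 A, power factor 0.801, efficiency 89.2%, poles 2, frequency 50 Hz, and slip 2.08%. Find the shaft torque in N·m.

P_in = √3·V·I·cosφ = 1.732 × 400 × 371 × 0.801 = 205880 W
P_out = η·P_in = 0.892 × 205880 = 183645 W
n_s = 120×50/2 = 3000 rpm; n = 3000×(1−0.0208) = 2938 rpm
ω = 2π×2938/60 = 307.7 rad/s
τ = P_out/ω = 183645/307.7 = 597 N·m

597 N·m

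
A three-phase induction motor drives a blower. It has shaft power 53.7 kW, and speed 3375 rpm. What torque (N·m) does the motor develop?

ω = 2π × 3375/60 = 353.4 rad/s
τ = P/ω = 53700/353.4 = 152 N·m

152 N·m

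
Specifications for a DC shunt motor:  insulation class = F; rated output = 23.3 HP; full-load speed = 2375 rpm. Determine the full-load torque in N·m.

P_out = 23.3 × 746 = 17382 W
ω = 2π × 2375/60 = 248.7 rad/s
τ = P_out/ω = 17382/248.7 = 69.9 N·m

69.9 N·m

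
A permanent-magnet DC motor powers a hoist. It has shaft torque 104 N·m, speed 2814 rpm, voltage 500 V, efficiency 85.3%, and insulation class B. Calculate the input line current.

ω = 2π×2814/60 = 294.7 rad/s; P_out = τω = 104 × 294.7 = 30649 W
P_in = P_out / η = 30649 / 0.853 = 35931 W
I = P_in / V = 35931 / 500 = 71.9 A

71.9 A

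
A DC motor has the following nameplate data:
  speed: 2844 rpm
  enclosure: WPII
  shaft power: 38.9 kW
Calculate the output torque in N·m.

ω = 2π × 2844/60 = 297.8 rad/s
τ = P/ω = 38900/297.8 = 131 N·m

131 N·m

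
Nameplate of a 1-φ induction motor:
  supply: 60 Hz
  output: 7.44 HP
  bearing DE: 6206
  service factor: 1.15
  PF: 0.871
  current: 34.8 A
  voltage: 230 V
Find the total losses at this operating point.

P_in = V·I·cosφ = 230×34.8×0.871 = 6971 W
P_out = 7.44×746 = 5550 W
Losses = P_in − P_out = 6971 − 5550 = 1421 W

1420 W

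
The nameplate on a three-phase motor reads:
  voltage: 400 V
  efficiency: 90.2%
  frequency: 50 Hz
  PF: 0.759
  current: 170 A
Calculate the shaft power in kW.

P_in = √3·V·I·cosφ = 1.732 × 400 × 170 × 0.759 = 89392 W
P_out = η·P_in = 0.902 × 89392 = 80632 W

80.6 kW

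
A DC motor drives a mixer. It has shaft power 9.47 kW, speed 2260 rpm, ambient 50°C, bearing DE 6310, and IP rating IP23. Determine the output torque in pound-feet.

ω = 2π × 2260/60 = 236.7 rad/s
τ = P/ω = 9470/236.7 = 40.01 N·m
In lb·ft: 40.01/1.356 = 29.5 lb·ft

29.5 lb·ft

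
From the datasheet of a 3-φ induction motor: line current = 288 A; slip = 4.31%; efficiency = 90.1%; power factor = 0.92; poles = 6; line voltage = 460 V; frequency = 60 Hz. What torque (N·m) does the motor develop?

1580 N·m

P_in = √3·V·I·cosφ = 1.732 × 460 × 288 × 0.92 = 211099 W
P_out = η·P_in = 0.901 × 211099 = 190200 W
n_s = 120×60/6 = 1200 rpm; n = 1200×(1−0.0431) = 1148 rpm
ω = 2π×1148/60 = 120.2 rad/s
τ = P_out/ω = 190200/120.2 = 1580 N·m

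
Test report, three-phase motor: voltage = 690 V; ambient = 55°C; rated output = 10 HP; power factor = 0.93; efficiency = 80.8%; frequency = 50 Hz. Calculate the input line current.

8.31 A

P_out = 10 × 746 = 7460 W
P_in = P_out / η = 7460 / 0.808 = 9233 W
I_L = P_in / (√3·V_L·cosφ) = 9233 / (1.732 × 690 × 0.93) = 8.31 A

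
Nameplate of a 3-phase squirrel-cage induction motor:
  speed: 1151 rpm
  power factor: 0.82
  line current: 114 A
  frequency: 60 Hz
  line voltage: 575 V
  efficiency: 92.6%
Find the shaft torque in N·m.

715 N·m

P_in = √3·V·I·cosφ = 1.732 × 575 × 114 × 0.82 = 93097 W
P_out = η·P_in = 0.926 × 93097 = 86208 W
n = 1151 rpm
ω = 2π×1151/60 = 120.5 rad/s
τ = P_out/ω = 86208/120.5 = 715 N·m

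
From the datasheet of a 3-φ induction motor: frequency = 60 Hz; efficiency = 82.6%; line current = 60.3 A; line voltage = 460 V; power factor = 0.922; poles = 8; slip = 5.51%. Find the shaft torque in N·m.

P_in = √3·V·I·cosφ = 1.732 × 460 × 60.3 × 0.922 = 44295 W
P_out = η·P_in = 0.826 × 44295 = 36588 W
n_s = 120×60/8 = 900 rpm; n = 900×(1−0.0551) = 850 rpm
ω = 2π×850/60 = 89.01 rad/s
τ = P_out/ω = 36588/89.01 = 411 N·m

411 N·m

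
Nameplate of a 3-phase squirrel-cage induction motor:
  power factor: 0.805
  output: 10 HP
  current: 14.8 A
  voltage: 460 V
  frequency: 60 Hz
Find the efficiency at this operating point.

78.6 %

P_out = 10 × 746 = 7460 W
P_in = √3·V_L·I_L·cosφ = 1.732 × 460 × 14.8 × 0.805 = 9492 W
η = P_out / P_in = 7460 / 9492 = 0.786 = 78.6%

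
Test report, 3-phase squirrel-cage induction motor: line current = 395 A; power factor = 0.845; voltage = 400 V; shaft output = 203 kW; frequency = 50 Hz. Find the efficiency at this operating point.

P_out = 203 kW = 203000 W
P_in = √3·V_L·I_L·cosφ = 1.732 × 400 × 395 × 0.845 = 231239 W
η = P_out / P_in = 203000 / 231239 = 0.878 = 87.8%

87.8 %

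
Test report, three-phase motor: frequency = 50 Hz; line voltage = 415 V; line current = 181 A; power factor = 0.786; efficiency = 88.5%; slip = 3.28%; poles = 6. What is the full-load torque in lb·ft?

P_in = √3·V·I·cosφ = 1.732 × 415 × 181 × 0.786 = 102258 W
P_out = η·P_in = 0.885 × 102258 = 90498 W
n_s = 120×50/6 = 1000 rpm; n = 1000×(1−0.0328) = 967 rpm
ω = 2π×967/60 = 101.3 rad/s
τ = P_out/ω = 90498/101.3 = 893.4 N·m
In lb·ft: 893.4/1.356 = 659 lb·ft

659 lb·ft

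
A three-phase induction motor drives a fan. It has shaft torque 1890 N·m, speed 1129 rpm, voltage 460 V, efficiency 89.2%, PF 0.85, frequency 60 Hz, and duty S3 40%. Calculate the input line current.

370 A

ω = 2π×1129/60 = 118.2 rad/s; P_out = τω = 1890 × 118.2 = 223398 W
P_in = P_out / η = 223398 / 0.892 = 250446 W
I_L = P_in / (√3·V_L·cosφ) = 250446 / (1.732 × 460 × 0.85) = 370 A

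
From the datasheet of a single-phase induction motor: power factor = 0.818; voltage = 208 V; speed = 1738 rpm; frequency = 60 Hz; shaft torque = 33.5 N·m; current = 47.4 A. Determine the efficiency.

ω = 2π × 1738/60 = 182 rad/s; P_out = τω = 33.5 × 182 = 6097 W
P_in = V·I·cosφ = 208 × 47.4 × 0.818 = 8065 W
η = P_out / P_in = 6097 / 8065 = 0.756 = 75.6%

75.6 %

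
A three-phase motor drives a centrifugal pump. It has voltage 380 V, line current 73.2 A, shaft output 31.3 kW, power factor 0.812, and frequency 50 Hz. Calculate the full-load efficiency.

80.0 %

P_out = 31.3 kW = 31300 W
P_in = √3·V_L·I_L·cosφ = 1.732 × 380 × 73.2 × 0.812 = 39120 W
η = P_out / P_in = 31300 / 39120 = 0.800 = 80.0%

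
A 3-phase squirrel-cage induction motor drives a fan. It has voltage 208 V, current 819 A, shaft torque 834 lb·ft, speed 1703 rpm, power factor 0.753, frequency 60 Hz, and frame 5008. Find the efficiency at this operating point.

τ = 834 lb·ft × 1.356 = 1131 N·m
ω = 2π × 1703/60 = 178.3 rad/s; P_out = τω = 1131 × 178.3 = 201657 W
P_in = √3·V_L·I_L·cosφ = 1.732 × 208 × 819 × 0.753 = 222172 W
η = P_out / P_in = 201657 / 222172 = 0.908 = 90.8%

90.8 %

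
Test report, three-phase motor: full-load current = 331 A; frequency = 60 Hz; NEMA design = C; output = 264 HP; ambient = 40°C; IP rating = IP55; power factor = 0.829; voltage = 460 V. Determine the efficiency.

P_out = 264 × 746 = 196944 W
P_in = √3·V_L·I_L·cosφ = 1.732 × 460 × 331 × 0.829 = 218619 W
η = P_out / P_in = 196944 / 218619 = 0.901 = 90.1%

90.1 %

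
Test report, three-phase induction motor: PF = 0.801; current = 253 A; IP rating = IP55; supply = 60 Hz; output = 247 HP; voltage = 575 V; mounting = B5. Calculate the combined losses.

17.6 kW

P_in = √3·V·I·cosφ = 1.732×575×253×0.801 = 201822 W
P_out = 247×746 = 184262 W
Losses = P_in − P_out = 201822 − 184262 = 17560 W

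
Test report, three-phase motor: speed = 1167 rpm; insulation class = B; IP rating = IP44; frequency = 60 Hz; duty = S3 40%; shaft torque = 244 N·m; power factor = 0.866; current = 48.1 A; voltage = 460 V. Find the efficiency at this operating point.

ω = 2π × 1167/60 = 122.2 rad/s; P_out = τω = 244 × 122.2 = 29817 W
P_in = √3·V_L·I_L·cosφ = 1.732 × 460 × 48.1 × 0.866 = 33187 W
η = P_out / P_in = 29817 / 33187 = 0.898 = 89.8%

89.8 %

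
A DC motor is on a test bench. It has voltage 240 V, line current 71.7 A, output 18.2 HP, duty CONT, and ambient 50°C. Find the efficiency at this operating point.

P_out = 18.2 × 746 = 13577 W
P_in = V·I = 240 × 71.7 = 17208 W
η = P_out / P_in = 13577 / 17208 = 0.789 = 78.9%

78.9 %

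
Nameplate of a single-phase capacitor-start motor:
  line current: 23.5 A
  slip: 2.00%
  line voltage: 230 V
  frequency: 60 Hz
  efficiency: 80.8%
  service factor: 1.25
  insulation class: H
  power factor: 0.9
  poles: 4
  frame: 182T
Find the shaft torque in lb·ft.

15.7 lb·ft

P_in = V·I·cosφ = 230 × 23.5 × 0.9 = 4865 W
P_out = η·P_in = 0.808 × 4865 = 3931 W
n_s = 120×60/4 = 1800 rpm; n = 1800×(1−0.02) = 1764 rpm
ω = 2π×1764/60 = 184.7 rad/s
τ = P_out/ω = 3931/184.7 = 21.28 N·m
In lb·ft: 21.28/1.356 = 15.7 lb·ft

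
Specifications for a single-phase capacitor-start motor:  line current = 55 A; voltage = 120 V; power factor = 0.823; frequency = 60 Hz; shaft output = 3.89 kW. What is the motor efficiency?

71.6 %

P_out = 3.89 kW = 3890 W
P_in = V·I·cosφ = 120 × 55 × 0.823 = 5432 W
η = P_out / P_in = 3890 / 5432 = 0.716 = 71.6%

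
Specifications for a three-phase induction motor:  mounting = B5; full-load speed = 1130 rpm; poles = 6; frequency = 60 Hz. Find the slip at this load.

n_s = 120f/p = 120×60/6 = 1200 rpm
s = (n_s − n)/n_s = (1200 − 1130)/1200 = 0.0583

5.83 %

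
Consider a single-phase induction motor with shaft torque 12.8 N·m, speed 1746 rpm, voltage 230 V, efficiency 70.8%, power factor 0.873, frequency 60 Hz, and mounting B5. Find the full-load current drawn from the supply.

16.5 A

ω = 2π×1746/60 = 182.8 rad/s; P_out = τω = 12.8 × 182.8 = 2340 W
P_in = P_out / η = 2340 / 0.708 = 3305 W
I = P_in / (V·cosφ) = 3305 / (230 × 0.873) = 16.5 A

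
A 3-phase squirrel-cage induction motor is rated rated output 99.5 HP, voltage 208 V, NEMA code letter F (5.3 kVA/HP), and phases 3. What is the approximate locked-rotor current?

1460 A

S_LR = 5.3 × 99.5 = 527.35 kVA
I_LR = S_LR/(√3·V_L) = 527350/(1.732×208) = 1460 A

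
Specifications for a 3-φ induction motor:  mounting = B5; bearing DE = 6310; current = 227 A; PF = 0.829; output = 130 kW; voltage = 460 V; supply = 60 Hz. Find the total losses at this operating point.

19900 W

P_in = √3·V·I·cosφ = 1.732×460×227×0.829 = 149929 W
P_out = 130000 W
Losses = P_in − P_out = 149929 − 130000 = 19929 W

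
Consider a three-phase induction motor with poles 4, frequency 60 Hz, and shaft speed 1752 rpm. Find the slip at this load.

n_s = 120f/p = 120×60/4 = 1800 rpm
s = (n_s − n)/n_s = (1800 − 1752)/1800 = 0.0267

2.7 %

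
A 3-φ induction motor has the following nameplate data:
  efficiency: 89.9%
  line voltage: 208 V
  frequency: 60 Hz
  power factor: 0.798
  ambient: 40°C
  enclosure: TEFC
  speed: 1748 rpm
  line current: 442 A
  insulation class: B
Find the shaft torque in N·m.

P_in = √3·V·I·cosφ = 1.732 × 208 × 442 × 0.798 = 127068 W
P_out = η·P_in = 0.899 × 127068 = 114234 W
n = 1748 rpm
ω = 2π×1748/60 = 183.1 rad/s
τ = P_out/ω = 114234/183.1 = 624 N·m

624 N·m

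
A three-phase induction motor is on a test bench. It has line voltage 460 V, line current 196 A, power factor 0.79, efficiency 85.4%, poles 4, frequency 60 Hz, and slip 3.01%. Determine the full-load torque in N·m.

P_in = √3·V·I·cosφ = 1.732 × 460 × 196 × 0.79 = 123364 W
P_out = η·P_in = 0.854 × 123364 = 105353 W
n_s = 120×60/4 = 1800 rpm; n = 1800×(1−0.0301) = 1746 rpm
ω = 2π×1746/60 = 182.8 rad/s
τ = P_out/ω = 105353/182.8 = 576 N·m

576 N·m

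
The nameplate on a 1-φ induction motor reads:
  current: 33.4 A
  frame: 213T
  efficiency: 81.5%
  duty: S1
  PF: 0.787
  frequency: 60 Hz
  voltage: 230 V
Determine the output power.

4.93 kW

P_in = V·I·cosφ = 230 × 33.4 × 0.787 = 6046 W
P_out = η·P_in = 0.815 × 6046 = 4927 W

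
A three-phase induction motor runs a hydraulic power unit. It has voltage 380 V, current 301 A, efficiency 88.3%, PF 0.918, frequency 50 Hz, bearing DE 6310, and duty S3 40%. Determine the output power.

P_in = √3·V·I·cosφ = 1.732 × 380 × 301 × 0.918 = 181861 W
P_out = η·P_in = 0.883 × 181861 = 160583 W

161 kW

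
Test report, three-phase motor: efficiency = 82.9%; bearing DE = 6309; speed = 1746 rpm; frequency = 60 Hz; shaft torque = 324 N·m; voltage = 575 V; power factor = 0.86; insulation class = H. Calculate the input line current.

ω = 2π×1746/60 = 182.8 rad/s; P_out = τω = 324 × 182.8 = 59227 W
P_in = P_out / η = 59227 / 0.829 = 71444 W
I_L = P_in / (√3·V_L·cosφ) = 71444 / (1.732 × 575 × 0.86) = 83.4 A

83.4 A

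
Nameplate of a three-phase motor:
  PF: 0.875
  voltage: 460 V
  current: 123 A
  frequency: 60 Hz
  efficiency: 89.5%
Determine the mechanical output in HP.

103 HP

P_in = √3·V·I·cosφ = 1.732 × 460 × 123 × 0.875 = 85747 W
P_out = η·P_in = 0.895 × 85747 = 76744 W
= 76744/746 = 103 HP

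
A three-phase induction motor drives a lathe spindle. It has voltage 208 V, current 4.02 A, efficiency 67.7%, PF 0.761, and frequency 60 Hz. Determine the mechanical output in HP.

P_in = √3·V·I·cosφ = 1.732 × 208 × 4.02 × 0.761 = 1102 W
P_out = η·P_in = 0.677 × 1102 = 746 W
= 746/746 = 1 HP

1 HP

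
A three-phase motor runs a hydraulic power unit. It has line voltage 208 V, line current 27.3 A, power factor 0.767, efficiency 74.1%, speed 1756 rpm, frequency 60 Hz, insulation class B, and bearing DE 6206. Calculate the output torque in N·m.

30.4 N·m

P_in = √3·V·I·cosφ = 1.732 × 208 × 27.3 × 0.767 = 7543 W
P_out = η·P_in = 0.741 × 7543 = 5589 W
n = 1756 rpm
ω = 2π×1756/60 = 183.9 rad/s
τ = P_out/ω = 5589/183.9 = 30.4 N·m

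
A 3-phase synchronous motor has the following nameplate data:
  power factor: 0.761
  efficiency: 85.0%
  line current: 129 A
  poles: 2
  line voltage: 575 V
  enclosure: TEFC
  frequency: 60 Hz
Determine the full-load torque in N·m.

P_in = √3·V·I·cosφ = 1.732 × 575 × 129 × 0.761 = 97767 W
P_out = η·P_in = 0.85 × 97767 = 83102 W
n = n_s = 120×60/2 = 3600 rpm (synchronous)
ω = 2π×3600/60 = 377 rad/s
τ = P_out/ω = 83102/377 = 220 N·m

220 N·m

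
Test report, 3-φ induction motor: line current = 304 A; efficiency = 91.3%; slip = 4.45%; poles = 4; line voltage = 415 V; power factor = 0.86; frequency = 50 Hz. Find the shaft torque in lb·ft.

P_in = √3·V·I·cosφ = 1.732 × 415 × 304 × 0.86 = 187918 W
P_out = η·P_in = 0.913 × 187918 = 171569 W
n_s = 120×50/4 = 1500 rpm; n = 1500×(1−0.0445) = 1433 rpm
ω = 2π×1433/60 = 150.1 rad/s
τ = P_out/ω = 171569/150.1 = 1143 N·m
In lb·ft: 1143/1.356 = 843 lb·ft

843 lb·ft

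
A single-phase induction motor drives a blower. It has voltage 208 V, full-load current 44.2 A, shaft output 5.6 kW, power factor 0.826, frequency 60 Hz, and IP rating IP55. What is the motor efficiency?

P_out = 5.6 kW = 5600 W
P_in = V·I·cosφ = 208 × 44.2 × 0.826 = 7594 W
η = P_out / P_in = 5600 / 7594 = 0.737 = 73.7%

73.7 %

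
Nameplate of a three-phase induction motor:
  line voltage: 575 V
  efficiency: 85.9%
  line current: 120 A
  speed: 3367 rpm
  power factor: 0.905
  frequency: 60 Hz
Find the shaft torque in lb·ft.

194 lb·ft

P_in = √3·V·I·cosφ = 1.732 × 575 × 120 × 0.905 = 108155 W
P_out = η·P_in = 0.859 × 108155 = 92905 W
n = 3367 rpm
ω = 2π×3367/60 = 352.6 rad/s
τ = P_out/ω = 92905/352.6 = 263.5 N·m
In lb·ft: 263.5/1.356 = 194 lb·ft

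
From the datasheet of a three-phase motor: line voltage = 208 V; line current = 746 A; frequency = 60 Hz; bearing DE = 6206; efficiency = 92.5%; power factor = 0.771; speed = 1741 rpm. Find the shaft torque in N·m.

P_in = √3·V·I·cosφ = 1.732 × 208 × 746 × 0.771 = 207207 W
P_out = η·P_in = 0.925 × 207207 = 191666 W
n = 1741 rpm
ω = 2π×1741/60 = 182.3 rad/s
τ = P_out/ω = 191666/182.3 = 1050 N·m

1050 N·m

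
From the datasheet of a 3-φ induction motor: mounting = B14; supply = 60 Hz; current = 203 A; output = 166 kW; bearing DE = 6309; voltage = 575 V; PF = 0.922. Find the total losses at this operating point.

20400 W

P_in = √3·V·I·cosφ = 1.732×575×203×0.922 = 186399 W
P_out = 166000 W
Losses = P_in − P_out = 186399 − 166000 = 20399 W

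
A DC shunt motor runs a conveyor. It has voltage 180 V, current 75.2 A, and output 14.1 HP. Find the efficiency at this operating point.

77.7 %

P_out = 14.1 × 746 = 10519 W
P_in = V·I = 180 × 75.2 = 13536 W
η = P_out / P_in = 10519 / 13536 = 0.777 = 77.7%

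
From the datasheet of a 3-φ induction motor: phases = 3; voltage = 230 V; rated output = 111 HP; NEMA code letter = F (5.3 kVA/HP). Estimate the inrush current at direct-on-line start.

1480 A

S_LR = 5.3 × 111 = 588.3 kVA
I_LR = S_LR/(√3·V_L) = 588300/(1.732×230) = 1480 A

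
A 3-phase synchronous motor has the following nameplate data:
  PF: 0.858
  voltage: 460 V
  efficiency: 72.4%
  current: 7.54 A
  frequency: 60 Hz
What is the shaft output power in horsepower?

5 HP

P_in = √3·V·I·cosφ = 1.732 × 460 × 7.54 × 0.858 = 5154 W
P_out = η·P_in = 0.724 × 5154 = 3731 W
= 3731/746 = 5 HP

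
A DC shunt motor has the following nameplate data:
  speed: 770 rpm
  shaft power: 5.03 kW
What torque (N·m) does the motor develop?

62.4 N·m

ω = 2π × 770/60 = 80.63 rad/s
τ = P/ω = 5030/80.63 = 62.4 N·m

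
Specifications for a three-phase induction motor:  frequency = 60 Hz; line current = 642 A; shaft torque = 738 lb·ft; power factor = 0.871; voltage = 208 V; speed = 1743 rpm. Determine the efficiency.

90.7 %

τ = 738 lb·ft × 1.356 = 1001 N·m
ω = 2π × 1743/60 = 182.5 rad/s; P_out = τω = 1001 × 182.5 = 182683 W
P_in = √3·V_L·I_L·cosφ = 1.732 × 208 × 642 × 0.871 = 201449 W
η = P_out / P_in = 182683 / 201449 = 0.907 = 90.7%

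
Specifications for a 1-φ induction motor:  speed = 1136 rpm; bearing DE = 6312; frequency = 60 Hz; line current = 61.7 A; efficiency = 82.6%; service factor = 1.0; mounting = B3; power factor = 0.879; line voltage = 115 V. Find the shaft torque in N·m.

P_in = V·I·cosφ = 115 × 61.7 × 0.879 = 6237 W
P_out = η·P_in = 0.826 × 6237 = 5152 W
n = 1136 rpm
ω = 2π×1136/60 = 119 rad/s
τ = P_out/ω = 5152/119 = 43.3 N·m

43.3 N·m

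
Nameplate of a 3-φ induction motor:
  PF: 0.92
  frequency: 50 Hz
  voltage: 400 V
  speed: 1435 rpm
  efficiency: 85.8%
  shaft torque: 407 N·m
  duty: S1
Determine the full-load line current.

112 A

ω = 2π×1435/60 = 150.3 rad/s; P_out = τω = 407 × 150.3 = 61172 W
P_in = P_out / η = 61172 / 0.858 = 71296 W
I_L = P_in / (√3·V_L·cosφ) = 71296 / (1.732 × 400 × 0.92) = 112 A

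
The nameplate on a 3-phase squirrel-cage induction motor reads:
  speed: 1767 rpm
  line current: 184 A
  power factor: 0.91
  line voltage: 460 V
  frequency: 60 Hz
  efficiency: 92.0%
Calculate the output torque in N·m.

P_in = √3·V·I·cosφ = 1.732 × 460 × 184 × 0.91 = 133403 W
P_out = η·P_in = 0.92 × 133403 = 122731 W
n = 1767 rpm
ω = 2π×1767/60 = 185 rad/s
τ = P_out/ω = 122731/185 = 663 N·m

663 N·m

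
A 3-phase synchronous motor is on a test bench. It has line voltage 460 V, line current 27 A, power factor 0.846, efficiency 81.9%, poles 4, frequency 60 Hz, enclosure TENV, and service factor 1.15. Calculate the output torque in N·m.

P_in = √3·V·I·cosφ = 1.732 × 460 × 27 × 0.846 = 18199 W
P_out = η·P_in = 0.819 × 18199 = 14905 W
n = n_s = 120×60/4 = 1800 rpm (synchronous)
ω = 2π×1800/60 = 188.5 rad/s
τ = P_out/ω = 14905/188.5 = 79.1 N·m

79.1 N·m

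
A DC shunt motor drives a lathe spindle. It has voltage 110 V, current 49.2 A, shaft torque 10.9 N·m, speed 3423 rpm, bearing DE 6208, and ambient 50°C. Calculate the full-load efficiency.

72.2 %

ω = 2π × 3423/60 = 358.5 rad/s; P_out = τω = 10.9 × 358.5 = 3908 W
P_in = V·I = 110 × 49.2 = 5412 W
η = P_out / P_in = 3908 / 5412 = 0.722 = 72.2%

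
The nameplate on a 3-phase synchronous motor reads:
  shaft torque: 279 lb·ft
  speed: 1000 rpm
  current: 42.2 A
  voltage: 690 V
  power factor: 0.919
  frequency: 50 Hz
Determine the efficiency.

85.5 %

τ = 279 lb·ft × 1.356 = 378.3 N·m
ω = 2π × 1000/60 = 104.7 rad/s; P_out = τω = 378.3 × 104.7 = 39608 W
P_in = √3·V_L·I_L·cosφ = 1.732 × 690 × 42.2 × 0.919 = 46347 W
η = P_out / P_in = 39608 / 46347 = 0.855 = 85.5%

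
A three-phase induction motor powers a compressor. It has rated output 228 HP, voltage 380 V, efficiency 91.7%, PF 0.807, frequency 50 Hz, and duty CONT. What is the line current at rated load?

349 A

P_out = 228 × 746 = 170088 W
P_in = P_out / η = 170088 / 0.917 = 185483 W
I_L = P_in / (√3·V_L·cosφ) = 185483 / (1.732 × 380 × 0.807) = 349 A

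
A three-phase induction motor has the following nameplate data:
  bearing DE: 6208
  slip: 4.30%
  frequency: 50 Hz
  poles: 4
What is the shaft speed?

1436 rpm

n_s = 120f/p = 120×50/4 = 1500 rpm
n = n_s(1 − s) = 1500 × (1 − 0.043) = 1436 rpm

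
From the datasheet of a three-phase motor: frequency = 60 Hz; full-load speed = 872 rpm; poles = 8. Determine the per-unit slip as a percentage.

3.11 %

n_s = 120f/p = 120×60/8 = 900 rpm
s = (n_s − n)/n_s = (900 − 872)/900 = 0.0311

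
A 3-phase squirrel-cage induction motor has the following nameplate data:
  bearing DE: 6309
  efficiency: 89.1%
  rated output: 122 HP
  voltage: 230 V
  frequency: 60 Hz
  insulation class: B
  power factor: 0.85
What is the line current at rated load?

P_out = 122 × 746 = 91012 W
P_in = P_out / η = 91012 / 0.891 = 102146 W
I_L = P_in / (√3·V_L·cosφ) = 102146 / (1.732 × 230 × 0.85) = 302 A

302 A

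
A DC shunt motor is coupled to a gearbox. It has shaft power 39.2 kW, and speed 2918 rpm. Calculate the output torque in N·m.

ω = 2π × 2918/60 = 305.6 rad/s
τ = P/ω = 39200/305.6 = 128 N·m

128 N·m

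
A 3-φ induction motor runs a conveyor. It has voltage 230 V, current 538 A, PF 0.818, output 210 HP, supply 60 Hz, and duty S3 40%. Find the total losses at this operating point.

P_in = √3·V·I·cosφ = 1.732×230×538×0.818 = 175312 W
P_out = 210×746 = 156660 W
Losses = P_in − P_out = 175312 − 156660 = 18652 W

18700 W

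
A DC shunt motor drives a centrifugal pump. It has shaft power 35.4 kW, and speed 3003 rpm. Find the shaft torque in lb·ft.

ω = 2π × 3003/60 = 314.5 rad/s
τ = P/ω = 35400/314.5 = 112.6 N·m
In lb·ft: 112.6/1.356 = 83 lb·ft

83 lb·ft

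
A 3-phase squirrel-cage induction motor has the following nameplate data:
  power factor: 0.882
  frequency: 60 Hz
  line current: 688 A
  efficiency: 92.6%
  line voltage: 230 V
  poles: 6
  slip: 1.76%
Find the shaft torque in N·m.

P_in = √3·V·I·cosφ = 1.732 × 230 × 688 × 0.882 = 241731 W
P_out = η·P_in = 0.926 × 241731 = 223843 W
n_s = 120×60/6 = 1200 rpm; n = 1200×(1−0.0176) = 1179 rpm
ω = 2π×1179/60 = 123.5 rad/s
τ = P_out/ω = 223843/123.5 = 1810 N·m

1810 N·m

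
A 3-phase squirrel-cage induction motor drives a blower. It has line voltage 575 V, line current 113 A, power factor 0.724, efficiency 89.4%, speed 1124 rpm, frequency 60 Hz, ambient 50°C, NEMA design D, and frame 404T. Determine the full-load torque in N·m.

619 N·m

P_in = √3·V·I·cosφ = 1.732 × 575 × 113 × 0.724 = 81477 W
P_out = η·P_in = 0.894 × 81477 = 72840 W
n = 1124 rpm
ω = 2π×1124/60 = 117.7 rad/s
τ = P_out/ω = 72840/117.7 = 619 N·m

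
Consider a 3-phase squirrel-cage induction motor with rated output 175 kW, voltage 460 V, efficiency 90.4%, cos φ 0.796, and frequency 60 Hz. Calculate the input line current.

P_out = 175 kW = 175000 W
P_in = P_out / η = 175000 / 0.904 = 193584 W
I_L = P_in / (√3·V_L·cosφ) = 193584 / (1.732 × 460 × 0.796) = 305 A

305 A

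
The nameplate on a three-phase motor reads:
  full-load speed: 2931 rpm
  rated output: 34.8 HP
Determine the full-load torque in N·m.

84.6 N·m

P_out = 34.8 × 746 = 25961 W
ω = 2π × 2931/60 = 306.9 rad/s
τ = P_out/ω = 25961/306.9 = 84.6 N·m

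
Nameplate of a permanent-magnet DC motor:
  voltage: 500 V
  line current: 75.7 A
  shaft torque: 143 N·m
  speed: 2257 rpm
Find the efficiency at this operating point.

89.3 %

ω = 2π × 2257/60 = 236.4 rad/s; P_out = τω = 143 × 236.4 = 33805 W
P_in = V·I = 500 × 75.7 = 37850 W
η = P_out / P_in = 33805 / 37850 = 0.893 = 89.3%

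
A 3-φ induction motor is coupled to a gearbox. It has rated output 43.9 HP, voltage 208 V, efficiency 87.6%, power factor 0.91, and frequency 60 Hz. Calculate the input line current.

114 A

P_out = 43.9 × 746 = 32749 W
P_in = P_out / η = 32749 / 0.876 = 37385 W
I_L = P_in / (√3·V_L·cosφ) = 37385 / (1.732 × 208 × 0.91) = 114 A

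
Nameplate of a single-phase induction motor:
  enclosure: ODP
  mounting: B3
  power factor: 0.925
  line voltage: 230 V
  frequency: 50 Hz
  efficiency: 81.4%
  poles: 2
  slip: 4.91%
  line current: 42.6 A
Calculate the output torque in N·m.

P_in = V·I·cosφ = 230 × 42.6 × 0.925 = 9063 W
P_out = η·P_in = 0.814 × 9063 = 7377 W
n_s = 120×50/2 = 3000 rpm; n = 3000×(1−0.0491) = 2853 rpm
ω = 2π×2853/60 = 298.8 rad/s
τ = P_out/ω = 7377/298.8 = 24.7 N·m

24.7 N·m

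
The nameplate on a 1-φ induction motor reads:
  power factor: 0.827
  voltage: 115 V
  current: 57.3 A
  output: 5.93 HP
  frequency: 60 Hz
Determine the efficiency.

P_out = 5.93 × 746 = 4424 W
P_in = V·I·cosφ = 115 × 57.3 × 0.827 = 5450 W
η = P_out / P_in = 4424 / 5450 = 0.812 = 81.2%

81.2 %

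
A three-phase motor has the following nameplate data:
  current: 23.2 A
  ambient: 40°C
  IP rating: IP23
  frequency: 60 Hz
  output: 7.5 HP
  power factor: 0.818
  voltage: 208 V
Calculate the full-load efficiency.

81.8 %

P_out = 7.5 × 746 = 5595 W
P_in = √3·V_L·I_L·cosφ = 1.732 × 208 × 23.2 × 0.818 = 6837 W
η = P_out / P_in = 5595 / 6837 = 0.818 = 81.8%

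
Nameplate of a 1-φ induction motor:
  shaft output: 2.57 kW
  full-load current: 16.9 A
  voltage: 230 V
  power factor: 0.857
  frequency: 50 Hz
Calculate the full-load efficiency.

P_out = 2.57 kW = 2570 W
P_in = V·I·cosφ = 230 × 16.9 × 0.857 = 3331 W
η = P_out / P_in = 2570 / 3331 = 0.772 = 77.2%

77.2 %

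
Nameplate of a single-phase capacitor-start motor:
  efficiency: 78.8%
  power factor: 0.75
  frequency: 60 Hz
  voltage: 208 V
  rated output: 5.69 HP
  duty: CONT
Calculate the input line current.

34.5 A

P_out = 5.69 × 746 = 4245 W
P_in = P_out / η = 4245 / 0.788 = 5387 W
I = P_in / (V·cosφ) = 5387 / (208 × 0.75) = 34.5 A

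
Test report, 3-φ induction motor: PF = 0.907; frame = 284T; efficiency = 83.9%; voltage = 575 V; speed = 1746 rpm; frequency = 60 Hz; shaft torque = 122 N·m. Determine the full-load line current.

29.4 A

ω = 2π×1746/60 = 182.8 rad/s; P_out = τω = 122 × 182.8 = 22302 W
P_in = P_out / η = 22302 / 0.839 = 26582 W
I_L = P_in / (√3·V_L·cosφ) = 26582 / (1.732 × 575 × 0.907) = 29.4 A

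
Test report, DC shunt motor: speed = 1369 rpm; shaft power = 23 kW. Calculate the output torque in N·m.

ω = 2π × 1369/60 = 143.4 rad/s
τ = P/ω = 23000/143.4 = 160 N·m

160 N·m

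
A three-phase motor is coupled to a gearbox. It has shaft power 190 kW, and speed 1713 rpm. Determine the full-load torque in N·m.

1060 N·m

ω = 2π × 1713/60 = 179.4 rad/s
τ = P/ω = 190000/179.4 = 1060 N·m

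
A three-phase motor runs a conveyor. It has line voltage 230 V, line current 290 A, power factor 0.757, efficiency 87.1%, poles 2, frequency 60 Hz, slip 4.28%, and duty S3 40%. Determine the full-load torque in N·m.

P_in = √3·V·I·cosφ = 1.732 × 230 × 290 × 0.757 = 87452 W
P_out = η·P_in = 0.871 × 87452 = 76171 W
n_s = 120×60/2 = 3600 rpm; n = 3600×(1−0.0428) = 3446 rpm
ω = 2π×3446/60 = 360.9 rad/s
τ = P_out/ω = 76171/360.9 = 211 N·m

211 N·m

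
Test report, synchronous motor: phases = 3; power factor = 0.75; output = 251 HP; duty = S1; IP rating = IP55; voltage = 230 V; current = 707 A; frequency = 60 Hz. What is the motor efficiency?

P_out = 251 × 746 = 187246 W
P_in = √3·V_L·I_L·cosφ = 1.732 × 230 × 707 × 0.75 = 211230 W
η = P_out / P_in = 187246 / 211230 = 0.886 = 88.6%

88.6 %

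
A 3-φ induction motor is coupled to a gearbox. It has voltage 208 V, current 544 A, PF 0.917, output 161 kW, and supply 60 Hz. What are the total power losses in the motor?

P_in = √3·V·I·cosφ = 1.732×208×544×0.917 = 179713 W
P_out = 161000 W
Losses = P_in − P_out = 179713 − 161000 = 18713 W

18700 W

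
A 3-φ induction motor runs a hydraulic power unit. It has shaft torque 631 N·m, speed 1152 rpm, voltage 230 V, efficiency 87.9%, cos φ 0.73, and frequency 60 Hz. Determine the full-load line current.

298 A

ω = 2π×1152/60 = 120.6 rad/s; P_out = τω = 631 × 120.6 = 76099 W
P_in = P_out / η = 76099 / 0.879 = 86575 W
I_L = P_in / (√3·V_L·cosφ) = 86575 / (1.732 × 230 × 0.73) = 298 A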